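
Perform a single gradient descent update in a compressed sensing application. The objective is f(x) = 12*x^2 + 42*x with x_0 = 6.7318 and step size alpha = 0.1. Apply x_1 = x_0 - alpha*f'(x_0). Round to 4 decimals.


We compute the gradient at x_0 and apply the update.
f'(x) = 24*x + 42
f'(6.7318) = 24*6.7318 + 42 = 203.5632
x_1 = 6.7318 - 0.1*203.5632 = -13.6245


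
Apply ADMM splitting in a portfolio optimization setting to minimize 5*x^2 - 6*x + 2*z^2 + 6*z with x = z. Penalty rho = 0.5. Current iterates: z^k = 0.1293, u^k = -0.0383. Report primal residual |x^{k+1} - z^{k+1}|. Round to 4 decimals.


ADMM iteration with rho = 0.5, z^k = 0.1293, u^k = -0.0383
Step 1: x-update.
Minimize 5*x^2 - 6*x + (0.5/2)*(x - 0.1293 - 0.0383)^2
FOC: (2*5 + 0.5)*x = 6 + 0.5*(0.1293 + 0.0383)
x^{k+1} = 0.5794
Step 2: z-update.
Minimize 2*z^2 + 6*z + (0.5/2)*(0.5794 - z - 0.0383)^2
FOC: (2*2 + 0.5)*z = -6 + 0.5*(0.5794 - 0.0383)
z^{k+1} = -1.2732
Step 3: u-update.
u^{k+1} = -0.0383 + 0.5794 + 1.2732 = 1.8143
Step 4: Primal residual = |0.5794 + 1.2732| = 1.8526


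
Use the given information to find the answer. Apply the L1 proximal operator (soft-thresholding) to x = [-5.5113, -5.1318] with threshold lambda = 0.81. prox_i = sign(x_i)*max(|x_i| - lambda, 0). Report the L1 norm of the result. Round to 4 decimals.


Soft-thresholding with lambda = 0.81:
prox(-5.5113) = sign(-5.5113)*max(|-5.5113| - 0.81, 0) = -4.7013
prox(-5.1318) = sign(-5.1318)*max(|-5.1318| - 0.81, 0) = -4.3218
prox(x) = [-4.7013, -4.3218]
||prox(x)||_1 = 4.7013 + 4.3218 = 9.0231


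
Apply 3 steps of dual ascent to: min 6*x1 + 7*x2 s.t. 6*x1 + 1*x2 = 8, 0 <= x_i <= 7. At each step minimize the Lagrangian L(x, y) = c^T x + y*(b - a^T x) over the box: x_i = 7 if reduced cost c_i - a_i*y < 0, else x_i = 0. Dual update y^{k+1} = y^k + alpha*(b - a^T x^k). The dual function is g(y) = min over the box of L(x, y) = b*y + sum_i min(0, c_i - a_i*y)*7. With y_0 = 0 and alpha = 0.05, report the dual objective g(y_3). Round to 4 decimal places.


Dual ascent for LP: min 6*x1 + 7*x2, 6*x1 + 1*x2 = 8, 0 <= x_i <= 7
Step 1: y^k = 0.0, reduced costs: (6.0, 7.0)
  x^k = (0.0, 0.0), subgradient = b - a^T x = 8.0
  y^{k+1} = 0.0 + 0.05*8.0 = 0.4
Step 2: y^k = 0.4, reduced costs: (3.6, 6.6)
  x^k = (0.0, 0.0), subgradient = b - a^T x = 8.0
  y^{k+1} = 0.4 + 0.05*8.0 = 0.8
Step 3: y^k = 0.8, reduced costs: (1.2, 6.2)
  x^k = (0.0, 0.0), subgradient = b - a^T x = 8.0
  y^{k+1} = 0.8 + 0.05*8.0 = 1.2
Dual objective at y_3 = 1.2: reduced costs (-1.2, 5.8), box minimizer x = (7.0, 0.0)
g(y_3) = b*y + (c1 - a1*y)*x1 + (c2 - a2*y)*x2 = 8*1.2 + (-1.2)*7.0 + 5.8*0.0 = 9.6 - 8.4 + 0.0 = 1.2


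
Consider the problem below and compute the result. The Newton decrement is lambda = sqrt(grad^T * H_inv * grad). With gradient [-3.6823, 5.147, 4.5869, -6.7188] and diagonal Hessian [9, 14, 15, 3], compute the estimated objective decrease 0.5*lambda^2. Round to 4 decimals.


Step 1: H is diagonal, so H^(-1) * g = [-0.4091, 0.3676, 0.3058, -2.2396].
Step 2: g^T H^(-1) g = sum_i g_i^2 / H_ii
  = (-3.6823)^2/9 + (5.147)^2/14 + (4.5869)^2/15 + (-6.7188)^2/3
  = 1.5066 + 1.8923 + 1.4026 + 15.0474 = 19.8489
Step 3: Objective decrease = 0.5 * g^T H^(-1) g = 9.9245


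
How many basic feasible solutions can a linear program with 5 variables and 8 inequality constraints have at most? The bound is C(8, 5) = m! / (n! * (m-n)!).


Each vertex corresponds to some choice of n active constraints out of m, so the number of vertices is at most C(m, n) = m! / (n!(m-n)!).
m = 8, n = 5
Numerator: 8 * 7 * 6 * 5 * 4
Denominator: 5! = 120
C(8, 5) = 56


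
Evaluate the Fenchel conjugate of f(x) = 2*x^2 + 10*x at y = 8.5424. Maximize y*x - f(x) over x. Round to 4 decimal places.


f*(y) = sup_x {y*x - a*x^2 - b*x} = sup_x {(y-b)*x - a*x^2}
FOC: (y - b) - 2a*x = 0 => x* = (y - b)/(2a)
x* = (8.5424 - 10)/(2*2) = -0.3644
f*(8.5424) = (y-b)^2/(4a) = (8.5424 - 10)^2/(4*2)
= 2.1246/8 = 0.2656


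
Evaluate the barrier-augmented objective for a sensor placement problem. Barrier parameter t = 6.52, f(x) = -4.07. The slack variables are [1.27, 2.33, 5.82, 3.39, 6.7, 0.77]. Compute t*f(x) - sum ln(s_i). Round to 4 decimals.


Step 1: Compute log-barrier.
ln values: [0.239, 0.8459, 1.7613, 1.2208, 1.9021, -0.2614]
phi = -(0.239 + 0.8459 + 1.7613 + 1.2208 + 1.9021 - 0.2614) = -5.7078
Step 2: Compute augmented objective.
t*f(x) = 6.52*-4.07 = -26.5364
Total = -26.5364 - 5.7078 = -32.2442


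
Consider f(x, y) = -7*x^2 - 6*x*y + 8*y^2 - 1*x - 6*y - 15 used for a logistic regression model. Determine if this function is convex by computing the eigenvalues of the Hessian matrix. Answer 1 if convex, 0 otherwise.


The Hessian of f(x,y) = -7*x^2 - 6*x*y + 8*y^2 - 1*x - 6*y - 15 is:
H = [[-14, -6], [-6, 16]]
Trace = -14 + 16 = 2
Determinant = -14*16 - (-6)^2 = -260
Discriminant = (2)^2 - 4*-260 = 1044.0
Eigenvalues: lambda_1 = -15.1555, lambda_2 = 17.1555
The function is not convex.

0


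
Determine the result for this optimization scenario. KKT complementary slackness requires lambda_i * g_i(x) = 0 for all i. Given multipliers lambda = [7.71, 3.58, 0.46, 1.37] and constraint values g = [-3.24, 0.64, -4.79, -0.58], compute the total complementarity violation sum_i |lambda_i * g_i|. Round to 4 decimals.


KKT complementary slackness check:
lambda_1 * g_1 = 7.71 * -3.24 = -24.9804
lambda_2 * g_2 = 3.58 * 0.64 = 2.2912
lambda_3 * g_3 = 0.46 * -4.79 = -2.2034
lambda_4 * g_4 = 1.37 * -0.58 = -0.7946
Total violation = 24.9804 + 2.2912 + 2.2034 + 0.7946 = 30.2696


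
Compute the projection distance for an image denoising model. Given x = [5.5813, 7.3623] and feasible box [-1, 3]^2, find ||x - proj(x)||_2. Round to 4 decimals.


Project each component onto [-1, 3].
clip(5.5813) = 3.0, clip(7.3623) = 3.0
Projection = [3.0, 3.0]
Squared diffs: [6.6631, 19.0297]
Distance = sqrt(25.6928) = 5.0688


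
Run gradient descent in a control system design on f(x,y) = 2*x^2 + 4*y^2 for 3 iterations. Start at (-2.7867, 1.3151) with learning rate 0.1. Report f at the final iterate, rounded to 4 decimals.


Gradient descent on f(x,y) = 2*x^2 + 4*y^2.
Starting point: (-2.7867, 1.3151), alpha = 0.1
Step 1: grad_x = 2*2*-2.7867 = -11.1468, grad_y = 2*4*1.3151 = 10.5208
  x_1 = -2.7867 - 0.1*-11.1468 = -1.672
  y_1 = 1.3151 - 0.1*10.5208 = 0.263
Step 2: grad_x = 2*2*-1.672 = -6.6881, grad_y = 2*4*0.263 = 2.1042
  x_2 = -1.672 - 0.1*-6.6881 = -1.0032
  y_2 = 0.263 - 0.1*2.1042 = 0.0526
Step 3: grad_x = 2*2*-1.0032 = -4.0128, grad_y = 2*4*0.0526 = 0.4208
  x_3 = -1.0032 - 0.1*-4.0128 = -0.6019
  y_3 = 0.0526 - 0.1*0.4208 = 0.0105
f(-0.6019, 0.0105) = 2*(-0.6019)^2 + 4*0.0105^2 = 0.7251


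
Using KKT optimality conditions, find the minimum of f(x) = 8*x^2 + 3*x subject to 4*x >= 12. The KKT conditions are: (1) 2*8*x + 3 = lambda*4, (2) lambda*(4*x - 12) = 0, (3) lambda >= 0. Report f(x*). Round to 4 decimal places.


Step 1: Try lambda = 0 (constraint inactive).
x_unc = -3/(2*8) = -0.1875
Check: 4*-0.1875 = -0.75 < 12 -- violated!
Step 2: Constraint must be active: 4*x = 12
x* = 12/4 = 3.0
lambda = (2*8*3.0 + 3)/4 = 12.75
Step 3: Compute optimal value.
f(x*) = 8*3.0^2 + 3*3.0 = 81.0


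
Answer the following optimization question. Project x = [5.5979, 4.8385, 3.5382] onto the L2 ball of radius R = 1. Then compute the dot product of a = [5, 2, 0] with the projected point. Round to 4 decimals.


Step 1: Compute ||x|| (intermediates to 6 decimals).
||x|| = sqrt(5.5979^2 + 4.8385^2 + 3.5382^2) = 8.201611
Step 2: Project.
Since ||x|| > R, scale = R/||x|| = 1/8.201611 = 0.121927, proj(x) = scale * x
proj(x) = [0.682535, 0.589944, 0.431402]
Step 3: Dot product.
a^T * proj(x) = 5*0.682535 + 2*0.589944 + 0*0.431402 = 4.5926


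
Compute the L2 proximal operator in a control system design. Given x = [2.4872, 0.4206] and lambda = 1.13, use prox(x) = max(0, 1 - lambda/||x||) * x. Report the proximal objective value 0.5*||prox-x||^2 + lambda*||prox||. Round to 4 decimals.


Step 1: Compute ||x||.
||x|| = 2.5225
Step 2: Compute scaling factor.
scale = max(0, 1 - 1.13/2.5225) = 0.552
Step 3: prox(x) = [1.373, 0.2322]
||prox(x)|| = 1.3925
Step 4: Proximal objective.
0.5*||prox-x||^2 = 0.6385
lambda*||prox|| = 1.5735
Total = 2.212


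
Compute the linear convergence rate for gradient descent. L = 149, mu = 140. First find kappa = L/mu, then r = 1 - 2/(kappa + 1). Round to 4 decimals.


Step 1: Compute the condition number.
kappa = L/mu = 149/140 = 1.0643
Step 2: Compute the convergence rate.
r = 1 - 2/(kappa + 1) = 1 - 2*mu/(L + mu) = (L - mu)/(L + mu) = 9/289 = 0.0311


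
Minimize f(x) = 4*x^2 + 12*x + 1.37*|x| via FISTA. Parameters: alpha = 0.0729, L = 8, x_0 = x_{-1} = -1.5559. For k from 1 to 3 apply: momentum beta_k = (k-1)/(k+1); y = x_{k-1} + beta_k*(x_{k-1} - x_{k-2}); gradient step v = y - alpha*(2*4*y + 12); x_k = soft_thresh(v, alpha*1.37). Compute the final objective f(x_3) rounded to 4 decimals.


FISTA on f(x) = 4*x^2 + 12*x + 1.37*|x|
L = 8, alpha = 0.0729
Iteration 1: beta = 0.0, y = -1.5559 + 0.0*(-1.5559 + 1.5559) = -1.5559
  grad(y) = -0.4472, v = y - alpha*grad = -1.5233
  prox(v) = soft_thresh(-1.5233, 0.0999) = -1.4234
Iteration 2: beta = 0.3333, y = -1.4234 + 0.3333*(-1.4234 + 1.5559) = -1.3793
  grad(y) = 0.9659, v = y - alpha*grad = -1.4497
  prox(v) = soft_thresh(-1.4497, 0.0999) = -1.3498
Iteration 3: beta = 0.5, y = -1.3498 + 0.5*(-1.3498 + 1.4234) = -1.313
  grad(y) = 1.496, v = y - alpha*grad = -1.4221
  prox(v) = soft_thresh(-1.4221, 0.0999) = -1.3222
f(x_3) = 4*(-1.3222)^2 + 12*(-1.3222) + 1.37*|-1.3222| = -7.0621


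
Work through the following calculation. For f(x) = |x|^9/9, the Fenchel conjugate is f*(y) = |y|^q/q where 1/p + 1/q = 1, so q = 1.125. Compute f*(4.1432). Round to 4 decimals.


The conjugate exponent q satisfies 1/p + 1/q = 1.
p = 9, so q = 9/(9 - 1) = 1.125
|y|^q = 4.1432^1.125 = 4.9488
f*(4.1432) = 4.9488 / 1.125 = 4.399


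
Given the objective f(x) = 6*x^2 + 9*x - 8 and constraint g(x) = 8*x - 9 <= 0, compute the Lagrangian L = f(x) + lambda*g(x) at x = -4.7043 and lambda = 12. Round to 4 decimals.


Step 1: Evaluate f(x).
f(-4.7043) = 6*(-4.7043)^2 + 9*(-4.7043) - 8 = 82.4439
Step 2: Evaluate g(x).
g(-4.7043) = 8*-4.7043 - 9 = -46.6344
Step 3: Compute Lagrangian.
L = 82.4439 + 12*-46.6344 = -477.1689


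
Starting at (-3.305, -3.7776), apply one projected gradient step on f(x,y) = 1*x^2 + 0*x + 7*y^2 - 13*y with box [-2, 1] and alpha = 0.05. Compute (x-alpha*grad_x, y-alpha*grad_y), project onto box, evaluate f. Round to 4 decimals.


Step 1: Compute gradient at (-3.305, -3.7776).
grad_x = 2*1*-3.305 + 0 = -6.61
grad_y = 2*7*-3.7776 - 13 = -65.8864
Step 2: Gradient step.
x_raw = -3.305 - 0.05*-6.61 = -2.9745
y_raw = -3.7776 - 0.05*-65.8864 = -0.4833
Step 3: Project onto [-2, 1].
x_proj = clip(-2.9745) = -2.0
y_proj = clip(-0.4833) = -0.4833
Step 4: Evaluate f.
f(-2.0, -0.4833) = 11.9176


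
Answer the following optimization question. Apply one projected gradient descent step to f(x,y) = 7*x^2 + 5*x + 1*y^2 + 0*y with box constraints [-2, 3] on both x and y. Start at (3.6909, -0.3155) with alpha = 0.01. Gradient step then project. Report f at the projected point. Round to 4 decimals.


Step 1: Compute gradient at (3.6909, -0.3155).
grad_x = 2*7*3.6909 + 5 = 56.6726
grad_y = 2*1*-0.3155 + 0 = -0.631
Step 2: Gradient step.
x_raw = 3.6909 - 0.01*56.6726 = 3.1242
y_raw = -0.3155 - 0.01*-0.631 = -0.3092
Step 3: Project onto [-2, 3].
x_proj = clip(3.1242) = 3.0
y_proj = clip(-0.3092) = -0.3092
Step 4: Evaluate f.
f(3.0, -0.3092) = 78.0956


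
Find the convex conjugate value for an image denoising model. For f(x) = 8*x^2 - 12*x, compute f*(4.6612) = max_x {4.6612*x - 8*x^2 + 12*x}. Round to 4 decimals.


f*(y) = sup_x {y*x - a*x^2 - b*x} = sup_x {(y-b)*x - a*x^2}
FOC: (y - b) - 2a*x = 0 => x* = (y - b)/(2a)
x* = (4.6612 + 12)/(2*8) = 1.0413
f*(4.6612) = (y-b)^2/(4a) = (4.6612 + 12)^2/(4*8)
= 277.5956/32 = 8.6749


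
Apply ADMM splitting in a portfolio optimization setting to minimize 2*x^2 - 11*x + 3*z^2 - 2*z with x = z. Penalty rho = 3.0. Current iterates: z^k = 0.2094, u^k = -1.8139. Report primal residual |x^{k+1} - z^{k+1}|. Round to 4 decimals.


ADMM iteration with rho = 3.0, z^k = 0.2094, u^k = -1.8139
Step 1: x-update.
Minimize 2*x^2 - 11*x + (3.0/2)*(x - 0.2094 - 1.8139)^2
FOC: (2*2 + 3.0)*x = 11 + 3.0*(0.2094 + 1.8139)
x^{k+1} = 2.4386
Step 2: z-update.
Minimize 3*z^2 - 2*z + (3.0/2)*(2.4386 - z - 1.8139)^2
FOC: (2*3 + 3.0)*z = 2 + 3.0*(2.4386 - 1.8139)
z^{k+1} = 0.4304
Step 3: u-update.
u^{k+1} = -1.8139 + 2.4386 - 0.4304 = 0.1942
Step 4: Primal residual = |2.4386 - 0.4304| = 2.0081


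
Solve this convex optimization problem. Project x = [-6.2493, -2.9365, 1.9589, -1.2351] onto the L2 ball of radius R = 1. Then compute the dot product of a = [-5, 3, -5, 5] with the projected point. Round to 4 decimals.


Step 1: Compute ||x|| (intermediates to 6 decimals).
||x|| = sqrt((-6.2493)^2 + (-2.9365)^2 + 1.9589^2 + (-1.2351)^2) = 7.282825
Step 2: Project.
Since ||x|| > R, scale = R/||x|| = 1/7.282825 = 0.137309, proj(x) = scale * x
proj(x) = [-0.858085, -0.403208, 0.268975, -0.16959]
Step 3: Dot product.
a^T * proj(x) = -5*(-0.858085) + 3*(-0.403208) - 5*0.268975 + 5*(-0.16959) = 0.888


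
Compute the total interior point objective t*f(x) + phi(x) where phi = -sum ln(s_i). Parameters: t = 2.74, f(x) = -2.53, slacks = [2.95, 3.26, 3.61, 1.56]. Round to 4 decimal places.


Step 1: Compute log-barrier.
ln values: [1.0818, 1.1817, 1.2837, 0.4447]
phi = -(1.0818 + 1.1817 + 1.2837 + 0.4447) = -3.9919
Step 2: Compute augmented objective.
t*f(x) = 2.74*-2.53 = -6.9322
Total = -6.9322 - 3.9919 = -10.9241


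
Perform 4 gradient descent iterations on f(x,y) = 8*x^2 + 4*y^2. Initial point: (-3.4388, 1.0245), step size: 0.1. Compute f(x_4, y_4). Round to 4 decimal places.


Gradient descent on f(x,y) = 8*x^2 + 4*y^2.
Starting point: (-3.4388, 1.0245), alpha = 0.1
Step 1: grad_x = 2*8*-3.4388 = -55.0208, grad_y = 2*4*1.0245 = 8.196
  x_1 = -3.4388 - 0.1*-55.0208 = 2.0633
  y_1 = 1.0245 - 0.1*8.196 = 0.2049
Step 2: grad_x = 2*8*2.0633 = 33.0125, grad_y = 2*4*0.2049 = 1.6392
  x_2 = 2.0633 - 0.1*33.0125 = -1.238
  y_2 = 0.2049 - 0.1*1.6392 = 0.041
Step 3: grad_x = 2*8*-1.238 = -19.8075, grad_y = 2*4*0.041 = 0.3278
  x_3 = -1.238 - 0.1*-19.8075 = 0.7428
  y_3 = 0.041 - 0.1*0.3278 = 0.0082
Step 4: grad_x = 2*8*0.7428 = 11.8845, grad_y = 2*4*0.0082 = 0.0656
  x_4 = 0.7428 - 0.1*11.8845 = -0.4457
  y_4 = 0.0082 - 0.1*0.0656 = 0.0016
f(-0.4457, 0.0016) = 8*(-0.4457)^2 + 4*0.0016^2 = 1.589


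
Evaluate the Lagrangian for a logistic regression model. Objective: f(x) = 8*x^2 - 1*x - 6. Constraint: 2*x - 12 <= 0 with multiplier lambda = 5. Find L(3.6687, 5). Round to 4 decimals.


Step 1: Evaluate f(x).
f(3.6687) = 8*3.6687^2 - 1*3.6687 - 6 = 98.0062
Step 2: Evaluate g(x).
g(3.6687) = 2*3.6687 - 12 = -4.6626
Step 3: Compute Lagrangian.
L = 98.0062 + 5*-4.6626 = 74.6932


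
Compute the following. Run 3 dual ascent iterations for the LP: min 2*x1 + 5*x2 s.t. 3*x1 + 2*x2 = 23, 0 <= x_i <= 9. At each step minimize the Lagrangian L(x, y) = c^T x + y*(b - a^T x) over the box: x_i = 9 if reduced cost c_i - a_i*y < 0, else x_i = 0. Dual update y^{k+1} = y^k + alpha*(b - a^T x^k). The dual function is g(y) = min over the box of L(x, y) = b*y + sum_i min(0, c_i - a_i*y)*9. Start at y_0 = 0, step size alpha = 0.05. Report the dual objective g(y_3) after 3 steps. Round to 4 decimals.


Dual ascent for LP: min 2*x1 + 5*x2, 3*x1 + 2*x2 = 23, 0 <= x_i <= 9
Step 1: y^k = 0.0, reduced costs: (2.0, 5.0)
  x^k = (0.0, 0.0), subgradient = b - a^T x = 23.0
  y^{k+1} = 0.0 + 0.05*23.0 = 1.15
Step 2: y^k = 1.15, reduced costs: (-1.45, 2.7)
  x^k = (9.0, 0.0), subgradient = b - a^T x = -4.0
  y^{k+1} = 1.15 + 0.05*-4.0 = 0.95
Step 3: y^k = 0.95, reduced costs: (-0.85, 3.1)
  x^k = (9.0, 0.0), subgradient = b - a^T x = -4.0
  y^{k+1} = 0.95 + 0.05*-4.0 = 0.75
Dual objective at y_3 = 0.75: reduced costs (-0.25, 3.5), box minimizer x = (9.0, 0.0)
g(y_3) = b*y + (c1 - a1*y)*x1 + (c2 - a2*y)*x2 = 23*0.75 + (-0.25)*9.0 + 3.5*0.0 = 17.25 - 2.25 + 0.0 = 15.0


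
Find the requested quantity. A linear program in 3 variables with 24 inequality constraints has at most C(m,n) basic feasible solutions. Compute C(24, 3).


Each vertex corresponds to some choice of n active constraints out of m, so the number of vertices is at most C(m, n) = m! / (n!(m-n)!).
m = 24, n = 3
Numerator: 24 * 23 * 22
Denominator: 3! = 6
C(24, 3) = 2024


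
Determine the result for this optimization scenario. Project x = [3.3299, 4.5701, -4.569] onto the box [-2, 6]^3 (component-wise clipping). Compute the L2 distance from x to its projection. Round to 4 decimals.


Project each component onto [-2, 6].
clip(3.3299) = 3.3299, clip(4.5701) = 4.5701, clip(-4.569) = -2.0
Projection = [3.3299, 4.5701, -2.0]
Squared diffs: [0.0, 0.0, 6.5998]
Distance = sqrt(6.5998) = 2.569


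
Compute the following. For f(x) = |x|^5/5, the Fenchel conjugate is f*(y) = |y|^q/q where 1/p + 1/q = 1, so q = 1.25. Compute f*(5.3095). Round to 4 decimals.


The conjugate exponent q satisfies 1/p + 1/q = 1.
p = 5, so q = 5/(5 - 1) = 1.25
|y|^q = 5.3095^1.25 = 8.0597
f*(5.3095) = 8.0597 / 1.25 = 6.4477


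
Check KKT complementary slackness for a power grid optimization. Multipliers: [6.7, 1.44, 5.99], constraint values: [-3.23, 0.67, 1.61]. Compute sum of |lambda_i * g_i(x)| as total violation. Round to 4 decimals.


KKT complementary slackness check:
lambda_1 * g_1 = 6.7 * -3.23 = -21.641
lambda_2 * g_2 = 1.44 * 0.67 = 0.9648
lambda_3 * g_3 = 5.99 * 1.61 = 9.6439
Total violation = 21.641 + 0.9648 + 9.6439 = 32.2497


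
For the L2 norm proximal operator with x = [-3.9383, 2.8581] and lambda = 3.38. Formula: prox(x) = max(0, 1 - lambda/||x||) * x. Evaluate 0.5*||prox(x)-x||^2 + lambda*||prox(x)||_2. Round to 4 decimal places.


Step 1: Compute ||x||.
||x|| = 4.8661
Step 2: Compute scaling factor.
scale = max(0, 1 - 3.38/4.8661) = 0.3054
Step 3: prox(x) = [-1.2028, 0.8729]
||prox(x)|| = 1.4861
Step 4: Proximal objective.
0.5*||prox-x||^2 = 5.7122
lambda*||prox|| = 5.023
Total = 10.7352


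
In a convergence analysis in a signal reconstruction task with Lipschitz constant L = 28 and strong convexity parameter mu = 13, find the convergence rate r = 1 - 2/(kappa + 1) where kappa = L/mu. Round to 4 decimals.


Step 1: Compute the condition number.
kappa = L/mu = 28/13 = 2.1538
Step 2: Compute the convergence rate.
r = 1 - 2/(kappa + 1) = 1 - 2*mu/(L + mu) = (L - mu)/(L + mu) = 15/41 = 0.3659


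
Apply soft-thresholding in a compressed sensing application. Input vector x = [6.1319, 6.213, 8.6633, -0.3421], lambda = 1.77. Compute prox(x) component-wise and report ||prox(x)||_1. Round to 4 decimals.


Soft-thresholding with lambda = 1.77:
prox(6.1319) = sign(6.1319)*max(|6.1319| - 1.77, 0) = 4.3619
prox(6.213) = sign(6.213)*max(|6.213| - 1.77, 0) = 4.443
prox(8.6633) = sign(8.6633)*max(|8.6633| - 1.77, 0) = 6.8933
prox(-0.3421) = sign(-0.3421)*max(|-0.3421| - 1.77, 0) = 0.0
prox(x) = [4.3619, 4.443, 6.8933, 0.0]
||prox(x)||_1 = 4.3619 + 4.443 + 6.8933 + 0.0 = 15.6982


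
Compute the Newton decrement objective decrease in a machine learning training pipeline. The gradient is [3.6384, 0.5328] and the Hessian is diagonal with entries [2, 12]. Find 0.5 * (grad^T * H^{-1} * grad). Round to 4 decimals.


Step 1: H is diagonal, so H^(-1) * g = [1.8192, 0.0444].
Step 2: g^T H^(-1) g = sum_i g_i^2 / H_ii
  = (3.6384)^2/2 + (0.5328)^2/12
  = 6.619 + 0.0237 = 6.6426
Step 3: Objective decrease = 0.5 * g^T H^(-1) g = 3.3213


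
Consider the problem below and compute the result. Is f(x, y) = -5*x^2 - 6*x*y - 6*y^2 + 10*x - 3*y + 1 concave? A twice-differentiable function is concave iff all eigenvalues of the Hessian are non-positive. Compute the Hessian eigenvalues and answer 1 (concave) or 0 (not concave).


The Hessian of f(x,y) = -5*x^2 - 6*x*y - 6*y^2 + 10*x - 3*y + 1 is:
H = [[-10, -6], [-6, -12]]
Trace = -10 - 12 = -22
Determinant = -10*-12 - (-6)^2 = 84
Discriminant = (-22)^2 - 4*84 = 148.0
Eigenvalues: lambda_1 = -17.0828, lambda_2 = -4.9172
The function is concave.

1


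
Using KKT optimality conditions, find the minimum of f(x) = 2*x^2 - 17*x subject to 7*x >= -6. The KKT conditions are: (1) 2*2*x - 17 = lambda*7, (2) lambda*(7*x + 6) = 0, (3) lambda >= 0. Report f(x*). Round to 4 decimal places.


Step 1: Try lambda = 0 (constraint inactive).
Stationarity: 2*2*x - 17 = 0
x* = 17/(2*2) = 4.25
Check constraint: 7*4.25 = 29.75 >= -6 -- satisfied.
Step 2: Compute optimal value.
f(x*) = 2*4.25^2 - 17*4.25 = -36.125


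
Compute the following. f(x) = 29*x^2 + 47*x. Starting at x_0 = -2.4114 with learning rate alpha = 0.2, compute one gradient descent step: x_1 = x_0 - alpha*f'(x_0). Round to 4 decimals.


We compute the gradient at x_0 and apply the update.
f'(x) = 58*x + 47
f'(-2.4114) = 58*-2.4114 + 47 = -92.8612
x_1 = -2.4114 - 0.2*-92.8612 = 16.1608


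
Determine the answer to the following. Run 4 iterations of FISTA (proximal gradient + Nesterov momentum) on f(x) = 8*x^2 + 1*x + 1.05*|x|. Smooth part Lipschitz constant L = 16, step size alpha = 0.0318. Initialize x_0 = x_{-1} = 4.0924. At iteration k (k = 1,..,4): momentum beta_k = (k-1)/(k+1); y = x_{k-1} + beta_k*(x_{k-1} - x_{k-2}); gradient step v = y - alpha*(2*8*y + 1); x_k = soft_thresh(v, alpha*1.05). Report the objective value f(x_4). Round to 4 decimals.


FISTA on f(x) = 8*x^2 + 1*x + 1.05*|x|
L = 16, alpha = 0.0318
Iteration 1: beta = 0.0, y = 4.0924 + 0.0*(4.0924 - 4.0924) = 4.0924
  grad(y) = 66.4784, v = y - alpha*grad = 1.9784
  prox(v) = soft_thresh(1.9784, 0.0334) = 1.945
Iteration 2: beta = 0.3333, y = 1.945 + 0.3333*(1.945 - 4.0924) = 1.2292
  grad(y) = 20.6671, v = y - alpha*grad = 0.572
  prox(v) = soft_thresh(0.572, 0.0334) = 0.5386
Iteration 3: beta = 0.5, y = 0.5386 + 0.5*(0.5386 - 1.945) = -0.1646
  grad(y) = -1.6338, v = y - alpha*grad = -0.1127
  prox(v) = soft_thresh(-0.1127, 0.0334) = -0.0793
Iteration 4: beta = 0.6, y = -0.0793 + 0.6*(-0.0793 - 0.5386) = -0.45
  grad(y) = -6.1997, v = y - alpha*grad = -0.2528
  prox(v) = soft_thresh(-0.2528, 0.0334) = -0.2194
f(x_4) = 8*(-0.2194)^2 + 1*(-0.2194) + 1.05*|-0.2194| = 0.3962


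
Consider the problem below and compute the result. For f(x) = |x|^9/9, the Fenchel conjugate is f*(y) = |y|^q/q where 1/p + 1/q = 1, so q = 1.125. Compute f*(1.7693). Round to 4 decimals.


The conjugate exponent q satisfies 1/p + 1/q = 1.
p = 9, so q = 9/(9 - 1) = 1.125
|y|^q = 1.7693^1.125 = 1.9001
f*(1.7693) = 1.9001 / 1.125 = 1.689


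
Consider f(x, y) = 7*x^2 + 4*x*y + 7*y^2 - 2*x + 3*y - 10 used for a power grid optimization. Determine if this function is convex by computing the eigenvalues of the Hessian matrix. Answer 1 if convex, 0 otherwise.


The Hessian of f(x,y) = 7*x^2 + 4*x*y + 7*y^2 - 2*x + 3*y - 10 is:
H = [[14, 4], [4, 14]]
Trace = 14 + 14 = 28
Determinant = 14*14 - (4)^2 = 180
Discriminant = (28)^2 - 4*180 = 64.0
Eigenvalues: lambda_1 = 10.0, lambda_2 = 18.0
The function is convex.

1


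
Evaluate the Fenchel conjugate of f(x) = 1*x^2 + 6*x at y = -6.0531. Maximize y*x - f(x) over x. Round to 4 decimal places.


f*(y) = sup_x {y*x - a*x^2 - b*x} = sup_x {(y-b)*x - a*x^2}
FOC: (y - b) - 2a*x = 0 => x* = (y - b)/(2a)
x* = (-6.0531 - 6)/(2*1) = -6.0266
f*(-6.0531) = (y-b)^2/(4a) = (-6.0531 - 6)^2/(4*1)
= 145.2772/4 = 36.3193


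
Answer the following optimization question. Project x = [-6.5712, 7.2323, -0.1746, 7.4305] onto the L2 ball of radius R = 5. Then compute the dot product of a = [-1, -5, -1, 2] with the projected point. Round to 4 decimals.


Step 1: Compute ||x|| (intermediates to 6 decimals).
||x|| = sqrt((-6.5712)^2 + 7.2323^2 + (-0.1746)^2 + 7.4305^2) = 12.2772
Step 2: Project.
Since ||x|| > R, scale = R/||x|| = 5/12.2772 = 0.407259, proj(x) = scale * x
proj(x) = [-2.67618, 2.945419, -0.071107, 3.026138]
Step 3: Dot product.
a^T * proj(x) = -1*(-2.67618) - 5*2.945419 - 1*(-0.071107) + 2*3.026138 = -5.9275


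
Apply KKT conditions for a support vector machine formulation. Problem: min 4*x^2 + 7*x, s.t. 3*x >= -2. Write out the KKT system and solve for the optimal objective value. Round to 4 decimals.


Step 1: Try lambda = 0 (constraint inactive).
x_unc = -7/(2*4) = -0.875
Check: 3*-0.875 = -2.625 < -2 -- violated!
Step 2: Constraint must be active: 3*x = -2
x* = -2/3 = -0.6667 (rounded; the exact value -2/3 is used below)
lambda = (2*4*(-2/3) + 7)/3 = 0.5556
Step 3: Compute optimal value.
f(x*) = 4*(-2/3)^2 + 7*(-2/3) = -2.8889


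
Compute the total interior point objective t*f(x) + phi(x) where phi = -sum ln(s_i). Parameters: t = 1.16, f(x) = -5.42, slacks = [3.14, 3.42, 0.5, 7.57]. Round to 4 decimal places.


Step 1: Compute log-barrier.
ln values: [1.1442, 1.2296, -0.6931, 2.0242]
phi = -(1.1442 + 1.2296 - 0.6931 + 2.0242) = -3.7049
Step 2: Compute augmented objective.
t*f(x) = 1.16*-5.42 = -6.2872
Total = -6.2872 - 3.7049 = -9.9921


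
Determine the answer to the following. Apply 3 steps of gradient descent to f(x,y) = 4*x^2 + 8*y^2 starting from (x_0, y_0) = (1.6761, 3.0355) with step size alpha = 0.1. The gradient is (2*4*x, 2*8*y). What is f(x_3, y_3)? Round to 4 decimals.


Gradient descent on f(x,y) = 4*x^2 + 8*y^2.
Starting point: (1.6761, 3.0355), alpha = 0.1
Step 1: grad_x = 2*4*1.6761 = 13.4088, grad_y = 2*8*3.0355 = 48.568
  x_1 = 1.6761 - 0.1*13.4088 = 0.3352
  y_1 = 3.0355 - 0.1*48.568 = -1.8213
Step 2: grad_x = 2*4*0.3352 = 2.6818, grad_y = 2*8*-1.8213 = -29.1408
  x_2 = 0.3352 - 0.1*2.6818 = 0.067
  y_2 = -1.8213 - 0.1*-29.1408 = 1.0928
Step 3: grad_x = 2*4*0.067 = 0.5364, grad_y = 2*8*1.0928 = 17.4845
  x_3 = 0.067 - 0.1*0.5364 = 0.0134
  y_3 = 1.0928 - 0.1*17.4845 = -0.6557
f(0.0134, -0.6557) = 4*0.0134^2 + 8*(-0.6557)^2 = 3.4399


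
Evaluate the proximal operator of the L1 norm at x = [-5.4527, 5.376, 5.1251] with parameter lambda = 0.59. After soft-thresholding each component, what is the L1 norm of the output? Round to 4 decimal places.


Soft-thresholding with lambda = 0.59:
prox(-5.4527) = sign(-5.4527)*max(|-5.4527| - 0.59, 0) = -4.8627
prox(5.376) = sign(5.376)*max(|5.376| - 0.59, 0) = 4.786
prox(5.1251) = sign(5.1251)*max(|5.1251| - 0.59, 0) = 4.5351
prox(x) = [-4.8627, 4.786, 4.5351]
||prox(x)||_1 = 4.8627 + 4.786 + 4.5351 = 14.1838


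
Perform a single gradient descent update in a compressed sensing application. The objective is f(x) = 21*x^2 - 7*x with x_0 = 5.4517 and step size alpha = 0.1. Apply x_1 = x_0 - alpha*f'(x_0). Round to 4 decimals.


We compute the gradient at x_0 and apply the update.
f'(x) = 42*x - 7
f'(5.4517) = 42*5.4517 - 7 = 221.9714
x_1 = 5.4517 - 0.1*221.9714 = -16.7454


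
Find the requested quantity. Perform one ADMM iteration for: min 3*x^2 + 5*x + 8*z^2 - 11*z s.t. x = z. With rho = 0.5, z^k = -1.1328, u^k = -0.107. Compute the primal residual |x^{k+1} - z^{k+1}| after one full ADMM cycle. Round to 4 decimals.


ADMM iteration with rho = 0.5, z^k = -1.1328, u^k = -0.107
Step 1: x-update.
Minimize 3*x^2 + 5*x + (0.5/2)*(x + 1.1328 - 0.107)^2
FOC: (2*3 + 0.5)*x = -5 + 0.5*(-1.1328 + 0.107)
x^{k+1} = -0.8481
Step 2: z-update.
Minimize 8*z^2 - 11*z + (0.5/2)*(-0.8481 - z - 0.107)^2
FOC: (2*8 + 0.5)*z = 11 + 0.5*(-0.8481 - 0.107)
z^{k+1} = 0.6377
Step 3: u-update.
u^{k+1} = -0.107 - 0.8481 - 0.6377 = -1.5929
Step 4: Primal residual = |-0.8481 - 0.6377| = 1.4859


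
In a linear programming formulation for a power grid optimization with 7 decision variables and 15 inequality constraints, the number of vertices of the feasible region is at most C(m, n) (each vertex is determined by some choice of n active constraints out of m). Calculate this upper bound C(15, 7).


Each vertex corresponds to some choice of n active constraints out of m, so the number of vertices is at most C(m, n) = m! / (n!(m-n)!).
m = 15, n = 7
Numerator: 15 * 14 * 13 * 12 * 11 * 10 * 9
Denominator: 7! = 5040
C(15, 7) = 6435


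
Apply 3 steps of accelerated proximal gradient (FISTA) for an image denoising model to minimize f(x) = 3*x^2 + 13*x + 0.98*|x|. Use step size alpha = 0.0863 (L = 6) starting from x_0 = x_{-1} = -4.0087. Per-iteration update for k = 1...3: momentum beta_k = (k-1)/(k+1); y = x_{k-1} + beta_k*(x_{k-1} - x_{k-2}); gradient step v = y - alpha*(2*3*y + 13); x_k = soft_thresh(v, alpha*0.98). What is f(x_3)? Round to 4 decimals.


FISTA on f(x) = 3*x^2 + 13*x + 0.98*|x|
L = 6, alpha = 0.0863
Iteration 1: beta = 0.0, y = -4.0087 + 0.0*(-4.0087 + 4.0087) = -4.0087
  grad(y) = -11.0522, v = y - alpha*grad = -3.0549
  prox(v) = soft_thresh(-3.0549, 0.0846) = -2.9703
Iteration 2: beta = 0.3333, y = -2.9703 + 0.3333*(-2.9703 + 4.0087) = -2.6242
  grad(y) = -2.7452, v = y - alpha*grad = -2.3873
  prox(v) = soft_thresh(-2.3873, 0.0846) = -2.3027
Iteration 3: beta = 0.5, y = -2.3027 + 0.5*(-2.3027 + 2.9703) = -1.9689
  grad(y) = 1.1865, v = y - alpha*grad = -2.0713
  prox(v) = soft_thresh(-2.0713, 0.0846) = -1.9867
f(x_3) = 3*(-1.9867)^2 + 13*(-1.9867) + 0.98*|-1.9867| = -12.0392


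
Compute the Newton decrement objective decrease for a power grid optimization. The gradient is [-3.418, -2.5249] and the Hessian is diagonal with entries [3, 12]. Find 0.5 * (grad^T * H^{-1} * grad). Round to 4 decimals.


Step 1: H is diagonal, so H^(-1) * g = [-1.1393, -0.2104].
Step 2: g^T H^(-1) g = sum_i g_i^2 / H_ii
  = (-3.418)^2/3 + (-2.5249)^2/12
  = 3.8942 + 0.5313 = 4.4255
Step 3: Objective decrease = 0.5 * g^T H^(-1) g = 2.2128


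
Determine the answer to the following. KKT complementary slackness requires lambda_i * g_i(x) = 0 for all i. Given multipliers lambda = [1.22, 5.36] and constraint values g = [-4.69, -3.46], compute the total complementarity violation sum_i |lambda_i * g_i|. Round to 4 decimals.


KKT complementary slackness check:
lambda_1 * g_1 = 1.22 * -4.69 = -5.7218
lambda_2 * g_2 = 5.36 * -3.46 = -18.5456
Total violation = 5.7218 + 18.5456 = 24.2674


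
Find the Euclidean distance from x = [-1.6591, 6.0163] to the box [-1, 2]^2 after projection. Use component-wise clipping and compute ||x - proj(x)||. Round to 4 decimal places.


Project each component onto [-1, 2].
clip(-1.6591) = -1.0, clip(6.0163) = 2.0
Projection = [-1.0, 2.0]
Squared diffs: [0.4344, 16.1307]
Distance = sqrt(16.5651) = 4.07


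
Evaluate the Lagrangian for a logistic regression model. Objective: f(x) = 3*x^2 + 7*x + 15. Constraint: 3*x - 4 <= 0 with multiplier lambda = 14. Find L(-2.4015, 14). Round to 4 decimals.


Step 1: Evaluate f(x).
f(-2.4015) = 3*(-2.4015)^2 + 7*(-2.4015) + 15 = 15.4911
Step 2: Evaluate g(x).
g(-2.4015) = 3*-2.4015 - 4 = -11.2045
Step 3: Compute Lagrangian.
L = 15.4911 + 14*-11.2045 = -141.3719


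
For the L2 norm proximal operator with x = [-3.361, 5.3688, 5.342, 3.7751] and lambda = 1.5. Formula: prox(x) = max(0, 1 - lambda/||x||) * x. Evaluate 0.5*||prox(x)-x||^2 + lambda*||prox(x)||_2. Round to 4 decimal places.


Step 1: Compute ||x||.
||x|| = 9.1054
Step 2: Compute scaling factor.
scale = max(0, 1 - 1.5/9.1054) = 0.8353
Step 3: prox(x) = [-2.8073, 4.4844, 4.462, 3.1532]
||prox(x)|| = 7.6054
Step 4: Proximal objective.
0.5*||prox-x||^2 = 1.125
lambda*||prox|| = 11.4081
Total = 12.5331


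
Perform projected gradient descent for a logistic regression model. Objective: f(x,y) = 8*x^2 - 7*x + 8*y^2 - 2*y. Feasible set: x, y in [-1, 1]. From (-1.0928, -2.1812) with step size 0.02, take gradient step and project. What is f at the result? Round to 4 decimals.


Step 1: Compute gradient at (-1.0928, -2.1812).
grad_x = 2*8*-1.0928 - 7 = -24.4848
grad_y = 2*8*-2.1812 - 2 = -36.8992
Step 2: Gradient step.
x_raw = -1.0928 - 0.02*-24.4848 = -0.6031
y_raw = -2.1812 - 0.02*-36.8992 = -1.4432
Step 3: Project onto [-1, 1].
x_proj = clip(-0.6031) = -0.6031
y_proj = clip(-1.4432) = -1.0
Step 4: Evaluate f.
f(-0.6031, -1.0) = 17.1316


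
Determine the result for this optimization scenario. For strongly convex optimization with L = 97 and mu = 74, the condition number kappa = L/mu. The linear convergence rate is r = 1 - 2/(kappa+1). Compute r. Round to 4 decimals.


Step 1: Compute the condition number.
kappa = L/mu = 97/74 = 1.3108
Step 2: Compute the convergence rate.
r = 1 - 2/(kappa + 1) = 1 - 2*mu/(L + mu) = (L - mu)/(L + mu) = 23/171 = 0.1345


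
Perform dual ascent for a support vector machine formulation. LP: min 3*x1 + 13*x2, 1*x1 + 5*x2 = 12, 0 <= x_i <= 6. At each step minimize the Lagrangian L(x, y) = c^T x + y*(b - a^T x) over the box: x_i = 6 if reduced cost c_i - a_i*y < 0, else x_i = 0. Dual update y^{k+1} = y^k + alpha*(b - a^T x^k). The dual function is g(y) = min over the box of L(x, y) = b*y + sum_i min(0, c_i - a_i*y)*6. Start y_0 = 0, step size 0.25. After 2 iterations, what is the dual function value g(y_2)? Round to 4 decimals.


Dual ascent for LP: min 3*x1 + 13*x2, 1*x1 + 5*x2 = 12, 0 <= x_i <= 6
Step 1: y^k = 0.0, reduced costs: (3.0, 13.0)
  x^k = (0.0, 0.0), subgradient = b - a^T x = 12.0
  y^{k+1} = 0.0 + 0.25*12.0 = 3.0
Step 2: y^k = 3.0, reduced costs: (0.0, -2.0)
  x^k = (0.0, 6.0), subgradient = b - a^T x = -18.0
  y^{k+1} = 3.0 + 0.25*-18.0 = -1.5
Dual objective at y_2 = -1.5: reduced costs (4.5, 20.5), box minimizer x = (0.0, 0.0)
g(y_2) = b*y + (c1 - a1*y)*x1 + (c2 - a2*y)*x2 = 12*(-1.5) + 4.5*0.0 + 20.5*0.0 = -18.0 + 0.0 + 0.0 = -18.0


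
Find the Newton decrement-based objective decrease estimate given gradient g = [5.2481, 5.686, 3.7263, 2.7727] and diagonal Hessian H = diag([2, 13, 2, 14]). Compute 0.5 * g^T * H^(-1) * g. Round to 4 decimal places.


Step 1: H is diagonal, so H^(-1) * g = [2.6241, 0.4374, 1.8632, 0.1981].
Step 2: g^T H^(-1) g = sum_i g_i^2 / H_ii
  = (5.2481)^2/2 + (5.686)^2/13 + (3.7263)^2/2 + (2.7727)^2/14
  = 13.7713 + 2.487 + 6.9427 + 0.5491 = 23.75
Step 3: Objective decrease = 0.5 * g^T H^(-1) g = 11.875


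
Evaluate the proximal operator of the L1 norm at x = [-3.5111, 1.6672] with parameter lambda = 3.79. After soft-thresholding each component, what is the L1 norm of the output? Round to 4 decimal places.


Soft-thresholding with lambda = 3.79:
prox(-3.5111) = sign(-3.5111)*max(|-3.5111| - 3.79, 0) = 0.0
prox(1.6672) = sign(1.6672)*max(|1.6672| - 3.79, 0) = 0.0
prox(x) = [0.0, 0.0]
||prox(x)||_1 = 0.0 + 0.0 = 0.0


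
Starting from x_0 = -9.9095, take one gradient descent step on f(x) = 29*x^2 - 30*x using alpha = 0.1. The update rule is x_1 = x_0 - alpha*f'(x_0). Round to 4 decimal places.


We compute the gradient at x_0 and apply the update.
f'(x) = 58*x - 30
f'(-9.9095) = 58*-9.9095 - 30 = -604.751
x_1 = -9.9095 - 0.1*-604.751 = 50.5656


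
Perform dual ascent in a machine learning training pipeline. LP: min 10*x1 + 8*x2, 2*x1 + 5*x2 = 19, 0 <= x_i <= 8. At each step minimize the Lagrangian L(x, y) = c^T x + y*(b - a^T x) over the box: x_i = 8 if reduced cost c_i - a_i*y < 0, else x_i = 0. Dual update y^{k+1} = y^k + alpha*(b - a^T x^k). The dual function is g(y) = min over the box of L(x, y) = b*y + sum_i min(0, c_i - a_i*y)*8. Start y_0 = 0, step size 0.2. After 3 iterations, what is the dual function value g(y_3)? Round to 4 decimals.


Dual ascent for LP: min 10*x1 + 8*x2, 2*x1 + 5*x2 = 19, 0 <= x_i <= 8
Step 1: y^k = 0.0, reduced costs: (10.0, 8.0)
  x^k = (0.0, 0.0), subgradient = b - a^T x = 19.0
  y^{k+1} = 0.0 + 0.2*19.0 = 3.8
Step 2: y^k = 3.8, reduced costs: (2.4, -11.0)
  x^k = (0.0, 8.0), subgradient = b - a^T x = -21.0
  y^{k+1} = 3.8 + 0.2*-21.0 = -0.4
Step 3: y^k = -0.4, reduced costs: (10.8, 10.0)
  x^k = (0.0, 0.0), subgradient = b - a^T x = 19.0
  y^{k+1} = -0.4 + 0.2*19.0 = 3.4
Dual objective at y_3 = 3.4: reduced costs (3.2, -9.0), box minimizer x = (0.0, 8.0)
g(y_3) = b*y + (c1 - a1*y)*x1 + (c2 - a2*y)*x2 = 19*3.4 + 3.2*0.0 + (-9.0)*8.0 = 64.6 + 0.0 - 72.0 = -7.4


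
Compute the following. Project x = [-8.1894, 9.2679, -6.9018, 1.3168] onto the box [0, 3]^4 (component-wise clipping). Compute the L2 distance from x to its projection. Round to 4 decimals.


Project each component onto [0, 3].
clip(-8.1894) = 0.0, clip(9.2679) = 3.0, clip(-6.9018) = 0.0, clip(1.3168) = 1.3168
Projection = [0.0, 3.0, 0.0, 1.3168]
Squared diffs: [67.0663, 39.2866, 47.6348, 0.0]
Distance = sqrt(153.9877) = 12.4092


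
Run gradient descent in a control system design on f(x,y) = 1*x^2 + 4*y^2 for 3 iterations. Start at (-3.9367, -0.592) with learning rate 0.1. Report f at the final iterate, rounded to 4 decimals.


Gradient descent on f(x,y) = 1*x^2 + 4*y^2.
Starting point: (-3.9367, -0.592), alpha = 0.1
Step 1: grad_x = 2*1*-3.9367 = -7.8734, grad_y = 2*4*-0.592 = -4.736
  x_1 = -3.9367 - 0.1*-7.8734 = -3.1494
  y_1 = -0.592 - 0.1*-4.736 = -0.1184
Step 2: grad_x = 2*1*-3.1494 = -6.2987, grad_y = 2*4*-0.1184 = -0.9472
  x_2 = -3.1494 - 0.1*-6.2987 = -2.5195
  y_2 = -0.1184 - 0.1*-0.9472 = -0.0237
Step 3: grad_x = 2*1*-2.5195 = -5.039, grad_y = 2*4*-0.0237 = -0.1894
  x_3 = -2.5195 - 0.1*-5.039 = -2.0156
  y_3 = -0.0237 - 0.1*-0.1894 = -0.0047
f(-2.0156, -0.0047) = 1*(-2.0156)^2 + 4*(-0.0047)^2 = 4.0627


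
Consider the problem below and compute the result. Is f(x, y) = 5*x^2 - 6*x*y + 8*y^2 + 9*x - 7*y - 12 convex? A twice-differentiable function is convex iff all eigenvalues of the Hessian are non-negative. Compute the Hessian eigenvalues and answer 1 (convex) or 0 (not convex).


The Hessian of f(x,y) = 5*x^2 - 6*x*y + 8*y^2 + 9*x - 7*y - 12 is:
H = [[10, -6], [-6, 16]]
Trace = 10 + 16 = 26
Determinant = 10*16 - (-6)^2 = 124
Discriminant = (26)^2 - 4*124 = 180.0
Eigenvalues: lambda_1 = 6.2918, lambda_2 = 19.7082
The function is convex.

1


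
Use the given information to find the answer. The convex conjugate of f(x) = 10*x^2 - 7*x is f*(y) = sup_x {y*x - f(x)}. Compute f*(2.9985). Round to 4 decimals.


f*(y) = sup_x {y*x - a*x^2 - b*x} = sup_x {(y-b)*x - a*x^2}
FOC: (y - b) - 2a*x = 0 => x* = (y - b)/(2a)
x* = (2.9985 + 7)/(2*10) = 0.4999
f*(2.9985) = (y-b)^2/(4a) = (2.9985 + 7)^2/(4*10)
= 99.97/40 = 2.4993


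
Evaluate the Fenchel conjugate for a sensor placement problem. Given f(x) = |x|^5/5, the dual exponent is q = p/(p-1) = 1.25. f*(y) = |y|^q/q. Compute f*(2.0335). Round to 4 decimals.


The conjugate exponent q satisfies 1/p + 1/q = 1.
p = 5, so q = 5/(5 - 1) = 1.25
|y|^q = 2.0335^1.25 = 2.4283
f*(2.0335) = 2.4283 / 1.25 = 1.9427


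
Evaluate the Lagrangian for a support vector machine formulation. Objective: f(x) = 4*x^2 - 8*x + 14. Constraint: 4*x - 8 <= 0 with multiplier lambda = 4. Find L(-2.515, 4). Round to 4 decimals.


Step 1: Evaluate f(x).
f(-2.515) = 4*(-2.515)^2 - 8*(-2.515) + 14 = 59.4209
Step 2: Evaluate g(x).
g(-2.515) = 4*-2.515 - 8 = -18.06
Step 3: Compute Lagrangian.
L = 59.4209 + 4*-18.06 = -12.8191


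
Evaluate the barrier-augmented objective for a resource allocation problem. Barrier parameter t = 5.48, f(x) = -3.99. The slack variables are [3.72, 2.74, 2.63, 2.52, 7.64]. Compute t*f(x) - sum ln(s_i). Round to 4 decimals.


Step 1: Compute log-barrier.
ln values: [1.3137, 1.008, 0.967, 0.9243, 2.0334]
phi = -(1.3137 + 1.008 + 0.967 + 0.9243 + 2.0334) = -6.2463
Step 2: Compute augmented objective.
t*f(x) = 5.48*-3.99 = -21.8652
Total = -21.8652 - 6.2463 = -28.1115


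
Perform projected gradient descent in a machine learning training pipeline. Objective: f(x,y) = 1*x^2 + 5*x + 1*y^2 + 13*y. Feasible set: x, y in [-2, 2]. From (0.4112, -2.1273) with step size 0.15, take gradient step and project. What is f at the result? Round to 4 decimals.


Step 1: Compute gradient at (0.4112, -2.1273).
grad_x = 2*1*0.4112 + 5 = 5.8224
grad_y = 2*1*-2.1273 + 13 = 8.7454
Step 2: Gradient step.
x_raw = 0.4112 - 0.15*5.8224 = -0.4622
y_raw = -2.1273 - 0.15*8.7454 = -3.4391
Step 3: Project onto [-2, 2].
x_proj = clip(-0.4622) = -0.4622
y_proj = clip(-3.4391) = -2.0
Step 4: Evaluate f.
f(-0.4622, -2.0) = -24.0972


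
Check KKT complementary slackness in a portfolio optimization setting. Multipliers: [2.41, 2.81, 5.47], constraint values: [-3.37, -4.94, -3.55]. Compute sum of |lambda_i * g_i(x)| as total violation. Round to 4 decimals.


KKT complementary slackness check:
lambda_1 * g_1 = 2.41 * -3.37 = -8.1217
lambda_2 * g_2 = 2.81 * -4.94 = -13.8814
lambda_3 * g_3 = 5.47 * -3.55 = -19.4185
Total violation = 8.1217 + 13.8814 + 19.4185 = 41.4216
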